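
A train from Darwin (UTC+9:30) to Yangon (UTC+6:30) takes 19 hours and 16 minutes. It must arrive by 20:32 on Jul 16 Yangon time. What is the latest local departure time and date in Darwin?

04:16 on Jul 16

Target arrival in UTC: 20:32 − 6:30 = 14:02 on Jul 16.
Subtract 19 hours 16 minutes → departure 18:46 UTC on Jul 15.
Darwin is UTC+9:30: 18:46 + 9:30 = 04:16 on Jul 16.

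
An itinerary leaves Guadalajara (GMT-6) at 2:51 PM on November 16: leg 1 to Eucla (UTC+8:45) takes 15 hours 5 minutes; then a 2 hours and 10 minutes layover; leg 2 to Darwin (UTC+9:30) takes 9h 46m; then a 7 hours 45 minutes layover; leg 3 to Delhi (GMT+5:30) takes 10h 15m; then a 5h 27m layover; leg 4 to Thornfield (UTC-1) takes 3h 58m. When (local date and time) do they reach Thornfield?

2:17 AM on November 19

Convert departure to UTC: 2:51 PM + 6:00 = 8:51 PM UTC on Nov 16.
Add 15 hours 5 minutes leg 1 → 11:56 AM UTC (Nov 17).
Add 2 hours and 10 minutes layover in Eucla → 2:06 PM UTC.
Add 9 hours and 46 minutes leg 2 → 11:52 PM UTC.
Add 7 hours 45 minutes layover in Darwin → 7:37 AM UTC (Nov 18).
Add 10 hours 15 minutes leg 3 → 5:52 PM UTC.
Add 5 hours and 27 minutes layover in Delhi → 11:19 PM UTC.
Add 3 hours and 58 minutes leg 4 → 3:17 AM UTC (Nov 19).
Thornfield is UTC−1:00, so local arrival = 3:17 AM − 1:00 = 2:17 AM on Nov 19.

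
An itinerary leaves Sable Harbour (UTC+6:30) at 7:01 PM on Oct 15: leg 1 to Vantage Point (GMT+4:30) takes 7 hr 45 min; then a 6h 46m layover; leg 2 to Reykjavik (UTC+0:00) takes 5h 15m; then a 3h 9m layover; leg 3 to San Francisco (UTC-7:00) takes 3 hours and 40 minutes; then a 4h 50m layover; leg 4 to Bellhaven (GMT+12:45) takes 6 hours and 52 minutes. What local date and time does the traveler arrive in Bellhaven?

Convert departure to UTC: 7:01 PM − 6:30 = 12:31 PM UTC on Oct 15.
Add 7 hours and 45 minutes leg 1 → 8:16 PM UTC.
Add 6 hours and 46 minutes layover in Vantage Point → 3:02 AM UTC (Oct 16).
Add 5 hours and 15 minutes leg 2 → 8:17 AM UTC.
Add 3 hours and 9 minutes layover in Reykjavik → 11:26 AM UTC.
Add 3 hours 40 minutes leg 3 → 3:06 PM UTC.
Add 4 hours and 50 minutes layover in San Francisco → 7:56 PM UTC.
Add 6 hours and 52 minutes leg 4 → 2:48 AM UTC (Oct 17).
Bellhaven is UTC+12:45, so local arrival = 2:48 AM + 12:45 = 3:33 PM on Oct 17.

3:33 PM on Oct 17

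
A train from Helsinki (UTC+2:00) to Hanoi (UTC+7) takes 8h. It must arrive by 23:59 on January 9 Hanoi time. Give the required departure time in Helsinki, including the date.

Target arrival in UTC: 23:59 − 7:00 = 16:59 on Jan 9.
Subtract 8 hours → departure 08:59 UTC on Jan 9.
Helsinki is UTC+2:00: 08:59 + 2:00 = 10:59 on Jan 9.

10:59 on January 9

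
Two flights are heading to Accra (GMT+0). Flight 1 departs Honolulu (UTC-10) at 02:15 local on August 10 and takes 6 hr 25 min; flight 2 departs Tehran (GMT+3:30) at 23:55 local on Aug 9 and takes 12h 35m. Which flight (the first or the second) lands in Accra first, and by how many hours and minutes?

Flight 1 in UTC: 02:15 + 10:00 = 12:15 on Aug 10.
+6 hours 25 minutes → arrive 18:40 UTC on Aug 10.
Flight 2 in UTC: 23:55 − 3:30 = 20:25 on Aug 9.
+12 hours and 35 minutes → arrive 09:00 UTC on Aug 10.
Flight 2 lands earlier by 9 hours 40 minutes.

the second, by 9 hours 40 minutes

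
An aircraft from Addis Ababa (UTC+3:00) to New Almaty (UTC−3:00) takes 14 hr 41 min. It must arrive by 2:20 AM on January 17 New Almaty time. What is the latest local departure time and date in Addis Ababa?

5:39 PM on January 16

Target arrival in UTC: 2:20 AM + 3:00 = 5:20 AM on Jan 17.
Subtract 14 hours and 41 minutes → departure 2:39 PM UTC on Jan 16.
Addis Ababa is UTC+3:00: 2:39 PM + 3:00 = 5:39 PM on Jan 16.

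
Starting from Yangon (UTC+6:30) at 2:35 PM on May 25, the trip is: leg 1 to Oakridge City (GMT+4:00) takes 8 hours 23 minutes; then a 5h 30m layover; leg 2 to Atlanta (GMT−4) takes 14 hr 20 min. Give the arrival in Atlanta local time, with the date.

Convert departure to UTC: 2:35 PM − 6:30 = 8:05 AM UTC on May 25.
Add 8 hours 23 minutes leg 1 → 4:28 PM UTC.
Add 5 hours and 30 minutes layover in Oakridge City → 9:58 PM UTC.
Add 14 hours 20 minutes leg 2 → 12:18 PM UTC (May 26).
Atlanta is UTC−4:00, so local arrival = 12:18 PM − 4:00 = 8:18 AM on May 26.

8:18 AM on May 26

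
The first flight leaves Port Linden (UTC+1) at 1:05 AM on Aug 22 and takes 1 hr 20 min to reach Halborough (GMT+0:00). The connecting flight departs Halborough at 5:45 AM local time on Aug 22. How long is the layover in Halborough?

Convert departure to UTC: 1:05 AM − 1:00 = 12:05 AM UTC on Aug 22.
Add 1 hour 20 minutes flight time → 1:25 AM UTC.
Halborough is UTC+0, so local arrival is the same: 1:25 AM on Aug 22.
Layover = 5:45 AM − 1:25 AM = 4 hours 20 minutes.

4 hours 20 minutes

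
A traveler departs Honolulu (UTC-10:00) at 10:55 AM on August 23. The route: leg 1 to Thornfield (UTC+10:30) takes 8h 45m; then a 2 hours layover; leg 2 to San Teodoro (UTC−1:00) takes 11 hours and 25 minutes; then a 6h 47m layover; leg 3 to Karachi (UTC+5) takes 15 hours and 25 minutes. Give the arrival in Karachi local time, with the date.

Convert departure to UTC: 10:55 AM + 10:00 = 8:55 PM UTC on Aug 23.
Add 8 hours and 45 minutes leg 1 → 5:40 AM UTC (Aug 24).
Add 2 hours layover in Thornfield → 7:40 AM UTC.
Add 11 hours and 25 minutes leg 2 → 7:05 PM UTC.
Add 6 hours 47 minutes layover in San Teodoro → 1:52 AM UTC (Aug 25).
Add 15 hours 25 minutes leg 3 → 5:17 PM UTC.
Karachi is UTC+5:00, so local arrival = 5:17 PM + 5:00 = 10:17 PM on Aug 25.

10:17 PM on August 25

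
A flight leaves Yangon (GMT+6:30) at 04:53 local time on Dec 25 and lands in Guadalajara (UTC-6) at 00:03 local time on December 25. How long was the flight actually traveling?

7 hours 40 minutes

Guadalajara is 12:30 behind Yangon.
Clock-face elapsed time (ignoring zones) is −4 hours 50 minutes.
Actual elapsed = −4 hours 50 minutes + 12:30 = 7 hours 40 minutes.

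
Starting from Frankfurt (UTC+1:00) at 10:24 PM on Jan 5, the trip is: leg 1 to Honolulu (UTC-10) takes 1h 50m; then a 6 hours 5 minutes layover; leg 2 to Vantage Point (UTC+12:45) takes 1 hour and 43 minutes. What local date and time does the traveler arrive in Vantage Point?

7:47 PM on Jan 6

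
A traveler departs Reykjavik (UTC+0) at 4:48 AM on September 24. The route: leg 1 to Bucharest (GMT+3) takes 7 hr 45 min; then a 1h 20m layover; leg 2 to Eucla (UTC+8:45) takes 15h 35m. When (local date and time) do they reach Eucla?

2:13 PM on September 25

Reykjavik is at UTC+0, so departure is already 4:48 AM UTC on Sep 24.
Add 7 hours and 45 minutes leg 1 → 12:33 PM UTC.
Add 1 hour 20 minutes layover in Bucharest → 1:53 PM UTC.
Add 15 hours 35 minutes leg 2 → 5:28 AM UTC (Sep 25).
Eucla is UTC+8:45, so local arrival = 5:28 AM + 8:45 = 2:13 PM on Sep 25.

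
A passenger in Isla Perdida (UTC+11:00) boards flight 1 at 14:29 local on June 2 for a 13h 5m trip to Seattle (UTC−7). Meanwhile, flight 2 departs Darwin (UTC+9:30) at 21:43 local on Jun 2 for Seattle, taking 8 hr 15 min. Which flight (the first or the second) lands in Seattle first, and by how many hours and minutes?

the first, by 3 hours 54 minutes

Flight 1 in UTC: 14:29 − 11:00 = 03:29 on Jun 2.
+13 hours 5 minutes → arrive 16:34 UTC on Jun 2.
Flight 2 in UTC: 21:43 − 9:30 = 12:13 on Jun 2.
+8 hours and 15 minutes → arrive 20:28 UTC on Jun 2.
Flight 1 lands earlier by 3 hours 54 minutes.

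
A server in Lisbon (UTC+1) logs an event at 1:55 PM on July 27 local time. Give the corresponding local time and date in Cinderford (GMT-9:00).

In UTC: 1:55 PM − 1:00 = 12:55 PM on Jul 27.
Cinderford is UTC−9:00: 12:55 PM − 9:00 = 3:55 AM on Jul 27.

3:55 AM on Jul 27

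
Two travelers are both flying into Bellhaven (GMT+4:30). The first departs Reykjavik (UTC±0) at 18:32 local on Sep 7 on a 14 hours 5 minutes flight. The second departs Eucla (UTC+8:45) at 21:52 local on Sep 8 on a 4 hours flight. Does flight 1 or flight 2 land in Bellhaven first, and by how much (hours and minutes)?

the first, by 8 hours 30 minutes

Flight 1 departs at 18:32 UTC (Sep 7).
+14 hours and 5 minutes → arrive 08:37 UTC on Sep 8.
Flight 2 in UTC: 21:52 − 8:45 = 13:07 on Sep 8.
+4 hours → arrive 17:07 UTC on Sep 8.
Flight 1 lands earlier by 8 hours 30 minutes.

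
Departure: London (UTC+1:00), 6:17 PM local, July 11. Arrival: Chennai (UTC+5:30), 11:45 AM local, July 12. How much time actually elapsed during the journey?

12 hours 58 minutes

Chennai is 4:30 ahead of London.
Clock-face elapsed time (ignoring zones) is 17 hours 28 minutes.
Actual elapsed = 17 hours 28 minutes − 4:30 = 12 hours 58 minutes.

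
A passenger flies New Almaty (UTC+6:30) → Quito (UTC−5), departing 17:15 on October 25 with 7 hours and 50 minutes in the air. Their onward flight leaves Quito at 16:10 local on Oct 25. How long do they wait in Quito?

Convert departure to UTC: 17:15 − 6:30 = 10:45 UTC on Oct 25.
Add 7 hours and 50 minutes flight time → 18:35 UTC.
Quito is UTC−5:00, so local arrival = 18:35 − 5:00 = 13:35 on Oct 25.
Layover = 16:10 − 13:35 = 2 hours 35 minutes.

2 hours 35 minutes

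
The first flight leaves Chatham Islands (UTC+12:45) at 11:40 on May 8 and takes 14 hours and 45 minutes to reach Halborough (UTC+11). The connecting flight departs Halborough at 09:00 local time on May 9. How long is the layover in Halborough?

8 hours 20 minutes

Convert departure to UTC: 11:40 − 12:45 = 22:55 UTC on May 7.
Add 14 hours 45 minutes flight time → 13:40 UTC (May 8).
Halborough is UTC+11:00, so local arrival = 13:40 + 11:00 = 00:40 on May 9.
Layover = 09:00 − 00:40 = 8 hours 20 minutes.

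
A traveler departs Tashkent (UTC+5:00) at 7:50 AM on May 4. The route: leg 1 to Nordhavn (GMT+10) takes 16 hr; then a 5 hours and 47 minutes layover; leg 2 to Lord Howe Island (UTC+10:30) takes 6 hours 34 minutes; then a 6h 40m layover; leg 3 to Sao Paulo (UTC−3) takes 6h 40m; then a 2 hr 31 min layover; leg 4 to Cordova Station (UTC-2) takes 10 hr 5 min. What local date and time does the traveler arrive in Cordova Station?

7:07 AM on May 6

Convert departure to UTC: 7:50 AM − 5:00 = 2:50 AM UTC on May 4.
Add 16 hours leg 1 → 6:50 PM UTC.
Add 5 hours and 47 minutes layover in Nordhavn → 12:37 AM UTC (May 5).
Add 6 hours and 34 minutes leg 2 → 7:11 AM UTC.
Add 6 hours 40 minutes layover in Lord Howe Island → 1:51 PM UTC.
Add 6 hours and 40 minutes leg 3 → 8:31 PM UTC.
Add 2 hours and 31 minutes layover in Sao Paulo → 11:02 PM UTC.
Add 10 hours 5 minutes leg 4 → 9:07 AM UTC (May 6).
Cordova Station is UTC−2:00, so local arrival = 9:07 AM − 2:00 = 7:07 AM on May 6.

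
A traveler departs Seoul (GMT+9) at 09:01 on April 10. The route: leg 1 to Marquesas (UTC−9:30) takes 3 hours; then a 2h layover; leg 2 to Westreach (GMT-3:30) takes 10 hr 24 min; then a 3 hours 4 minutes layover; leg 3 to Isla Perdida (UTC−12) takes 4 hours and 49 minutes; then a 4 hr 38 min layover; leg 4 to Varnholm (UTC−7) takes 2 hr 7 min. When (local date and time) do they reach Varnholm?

Convert departure to UTC: 09:01 − 9:00 = 00:01 UTC on Apr 10.
Add 3 hours leg 1 → 03:01 UTC.
Add 2 hours layover in Marquesas → 05:01 UTC.
Add 10 hours 24 minutes leg 2 → 15:25 UTC.
Add 3 hours and 4 minutes layover in Westreach → 18:29 UTC.
Add 4 hours 49 minutes leg 3 → 23:18 UTC.
Add 4 hours and 38 minutes layover in Isla Perdida → 03:56 UTC (Apr 11).
Add 2 hours and 7 minutes leg 4 → 06:03 UTC.
Varnholm is UTC−7:00, so local arrival = 06:03 − 7:00 = 23:03 on Apr 10.

23:03 on Apr 10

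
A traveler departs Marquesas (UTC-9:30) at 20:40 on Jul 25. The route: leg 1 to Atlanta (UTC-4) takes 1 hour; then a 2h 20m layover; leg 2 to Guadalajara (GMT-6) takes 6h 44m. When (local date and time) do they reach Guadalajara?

10:14 on July 26

Convert departure to UTC: 20:40 + 9:30 = 06:10 UTC on Jul 26.
Add 1 hour leg 1 → 07:10 UTC.
Add 2 hours and 20 minutes layover in Atlanta → 09:30 UTC.
Add 6 hours 44 minutes leg 2 → 16:14 UTC.
Guadalajara is UTC−6:00, so local arrival = 16:14 − 6:00 = 10:14 on Jul 26.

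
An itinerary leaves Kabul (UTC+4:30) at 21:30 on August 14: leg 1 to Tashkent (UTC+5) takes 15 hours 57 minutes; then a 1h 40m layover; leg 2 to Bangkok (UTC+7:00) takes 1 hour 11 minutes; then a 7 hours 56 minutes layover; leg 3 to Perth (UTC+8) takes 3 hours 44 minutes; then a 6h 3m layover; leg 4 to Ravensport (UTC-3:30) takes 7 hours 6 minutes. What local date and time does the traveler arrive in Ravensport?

09:07 on August 16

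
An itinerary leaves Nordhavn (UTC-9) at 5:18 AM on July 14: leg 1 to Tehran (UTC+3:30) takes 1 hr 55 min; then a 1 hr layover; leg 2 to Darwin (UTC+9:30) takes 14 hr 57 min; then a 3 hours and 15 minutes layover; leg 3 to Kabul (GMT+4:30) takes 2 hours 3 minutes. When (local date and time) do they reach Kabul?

Convert departure to UTC: 5:18 AM + 9:00 = 2:18 PM UTC on Jul 14.
Add 1 hour 55 minutes leg 1 → 4:13 PM UTC.
Add 1 hour layover in Tehran → 5:13 PM UTC.
Add 14 hours 57 minutes leg 2 → 8:10 AM UTC (Jul 15).
Add 3 hours and 15 minutes layover in Darwin → 11:25 AM UTC.
Add 2 hours 3 minutes leg 3 → 1:28 PM UTC.
Kabul is UTC+4:30, so local arrival = 1:28 PM + 4:30 = 5:58 PM on Jul 15.

5:58 PM on July 15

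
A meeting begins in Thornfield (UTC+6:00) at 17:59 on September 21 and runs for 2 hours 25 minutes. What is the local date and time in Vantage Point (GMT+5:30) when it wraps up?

19:54 on September 21

Vantage Point is 0:30 behind Thornfield.
After 2 hours and 25 minutes it is 20:24 in Thornfield.
Shift by the zone difference: 20:24 − 0:30 = 19:54 on Sep 21 in Vantage Point.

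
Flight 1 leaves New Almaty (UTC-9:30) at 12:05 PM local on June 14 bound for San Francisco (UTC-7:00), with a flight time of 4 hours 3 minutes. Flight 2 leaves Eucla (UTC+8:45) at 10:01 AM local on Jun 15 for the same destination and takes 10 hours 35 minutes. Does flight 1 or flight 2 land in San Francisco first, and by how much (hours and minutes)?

the first, by 10 hours 13 minutes

Flight 1 in UTC: 12:05 PM + 9:30 = 9:35 PM on Jun 14.
+4 hours 3 minutes → arrive 1:38 AM UTC on Jun 15.
Flight 2 in UTC: 10:01 AM − 8:45 = 1:16 AM on Jun 15.
+10 hours and 35 minutes → arrive 11:51 AM UTC on Jun 15.
Flight 1 lands earlier by 10 hours 13 minutes.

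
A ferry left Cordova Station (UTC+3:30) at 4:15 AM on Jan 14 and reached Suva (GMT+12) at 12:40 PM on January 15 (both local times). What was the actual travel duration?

23 hours 55 minutes

Departure in UTC: 4:15 AM − 3:30 = 12:45 AM on Jan 14.
Arrival in UTC: 12:40 PM − 12:00 = 12:40 AM on Jan 15.
Elapsed = 12:40 AM − 12:45 AM (+1 day) = 23 hours 55 minutes.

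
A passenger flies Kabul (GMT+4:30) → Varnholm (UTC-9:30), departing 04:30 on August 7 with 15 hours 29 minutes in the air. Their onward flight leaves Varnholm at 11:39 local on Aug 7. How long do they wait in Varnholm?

5 hours 40 minutes

Convert departure to UTC: 04:30 − 4:30 = 00:00 UTC on Aug 7.
Add 15 hours 29 minutes flight time → 15:29 UTC.
Varnholm is UTC−9:30, so local arrival = 15:29 − 9:30 = 05:59 on Aug 7.
Layover = 11:39 − 05:59 = 5 hours 40 minutes.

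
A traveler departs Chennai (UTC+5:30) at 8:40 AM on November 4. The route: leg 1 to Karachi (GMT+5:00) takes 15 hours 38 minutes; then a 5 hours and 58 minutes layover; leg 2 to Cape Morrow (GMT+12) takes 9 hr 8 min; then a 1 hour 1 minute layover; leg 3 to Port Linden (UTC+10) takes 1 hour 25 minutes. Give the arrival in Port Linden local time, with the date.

10:20 PM on Nov 5

Convert departure to UTC: 8:40 AM − 5:30 = 3:10 AM UTC on Nov 4.
Add 15 hours and 38 minutes leg 1 → 6:48 PM UTC.
Add 5 hours 58 minutes layover in Karachi → 12:46 AM UTC (Nov 5).
Add 9 hours 8 minutes leg 2 → 9:54 AM UTC.
Add 1 hour 1 minute layover in Cape Morrow → 10:55 AM UTC.
Add 1 hour 25 minutes leg 3 → 12:20 PM UTC.
Port Linden is UTC+10:00, so local arrival = 12:20 PM + 10:00 = 10:20 PM on Nov 5.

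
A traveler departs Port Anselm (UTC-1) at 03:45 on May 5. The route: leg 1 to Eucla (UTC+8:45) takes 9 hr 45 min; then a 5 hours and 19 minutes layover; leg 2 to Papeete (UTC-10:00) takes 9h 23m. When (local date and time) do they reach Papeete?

Convert departure to UTC: 03:45 + 1:00 = 04:45 UTC on May 5.
Add 9 hours and 45 minutes leg 1 → 14:30 UTC.
Add 5 hours 19 minutes layover in Eucla → 19:49 UTC.
Add 9 hours 23 minutes leg 2 → 05:12 UTC (May 6).
Papeete is UTC−10:00, so local arrival = 05:12 − 10:00 = 19:12 on May 5.

19:12 on May 5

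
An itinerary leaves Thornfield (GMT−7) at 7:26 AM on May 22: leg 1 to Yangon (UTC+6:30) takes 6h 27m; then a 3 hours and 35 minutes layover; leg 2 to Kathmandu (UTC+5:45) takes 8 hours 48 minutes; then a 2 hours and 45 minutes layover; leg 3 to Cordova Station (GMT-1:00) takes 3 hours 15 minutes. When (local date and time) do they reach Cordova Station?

Convert departure to UTC: 7:26 AM + 7:00 = 2:26 PM UTC on May 22.
Add 6 hours and 27 minutes leg 1 → 8:53 PM UTC.
Add 3 hours and 35 minutes layover in Yangon → 12:28 AM UTC (May 23).
Add 8 hours and 48 minutes leg 2 → 9:16 AM UTC.
Add 2 hours 45 minutes layover in Kathmandu → 12:01 PM UTC.
Add 3 hours and 15 minutes leg 3 → 3:16 PM UTC.
Cordova Station is UTC−1:00, so local arrival = 3:16 PM − 1:00 = 2:16 PM on May 23.

2:16 PM on May 23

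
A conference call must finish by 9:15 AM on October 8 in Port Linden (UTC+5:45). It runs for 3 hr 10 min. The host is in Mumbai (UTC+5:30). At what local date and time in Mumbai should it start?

Target end time in UTC: 9:15 AM − 5:45 = 3:30 AM on Oct 8.
Subtract 3 hours and 10 minutes → start 12:20 AM UTC on Oct 8.
Mumbai is UTC+5:30: 12:20 AM + 5:30 = 5:50 AM on Oct 8.

5:50 AM on Oct 8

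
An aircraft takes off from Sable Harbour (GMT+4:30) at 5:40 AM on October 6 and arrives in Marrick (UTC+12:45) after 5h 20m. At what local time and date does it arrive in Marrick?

7:15 PM on October 6

Convert departure to UTC: 5:40 AM − 4:30 = 1:10 AM UTC on Oct 6.
Add 5 hours and 20 minutes travel time → 6:30 AM UTC.
Marrick is UTC+12:45, so local arrival = 6:30 AM + 12:45 = 7:15 PM on Oct 6.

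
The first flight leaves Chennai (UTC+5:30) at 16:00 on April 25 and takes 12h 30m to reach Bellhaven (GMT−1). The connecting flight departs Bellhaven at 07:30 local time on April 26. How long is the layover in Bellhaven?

Convert departure to UTC: 16:00 − 5:30 = 10:30 UTC on Apr 25.
Add 12 hours and 30 minutes flight time → 23:00 UTC.
Bellhaven is UTC−1:00, so local arrival = 23:00 − 1:00 = 22:00 on Apr 25.
Layover = 07:30 − 22:00 (+1 day) = 9 hours 30 minutes.

9 hours 30 minutes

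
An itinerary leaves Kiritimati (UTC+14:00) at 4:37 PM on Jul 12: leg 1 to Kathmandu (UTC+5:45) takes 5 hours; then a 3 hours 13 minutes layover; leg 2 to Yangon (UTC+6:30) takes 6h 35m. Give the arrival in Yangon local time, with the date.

11:55 PM on Jul 12

Convert departure to UTC: 4:37 PM − 14:00 = 2:37 AM UTC on Jul 12.
Add 5 hours leg 1 → 7:37 AM UTC.
Add 3 hours and 13 minutes layover in Kathmandu → 10:50 AM UTC.
Add 6 hours and 35 minutes leg 2 → 5:25 PM UTC.
Yangon is UTC+6:30, so local arrival = 5:25 PM + 6:30 = 11:55 PM on Jul 12.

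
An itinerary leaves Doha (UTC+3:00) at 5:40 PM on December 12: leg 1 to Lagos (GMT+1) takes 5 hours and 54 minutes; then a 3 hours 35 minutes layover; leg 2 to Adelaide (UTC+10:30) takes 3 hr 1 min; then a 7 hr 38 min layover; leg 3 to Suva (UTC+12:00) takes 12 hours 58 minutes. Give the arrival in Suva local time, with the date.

Convert departure to UTC: 5:40 PM − 3:00 = 2:40 PM UTC on Dec 12.
Add 5 hours 54 minutes leg 1 → 8:34 PM UTC.
Add 3 hours and 35 minutes layover in Lagos → 12:09 AM UTC (Dec 13).
Add 3 hours and 1 minute leg 2 → 3:10 AM UTC.
Add 7 hours 38 minutes layover in Adelaide → 10:48 AM UTC.
Add 12 hours and 58 minutes leg 3 → 11:46 PM UTC.
Suva is UTC+12:00, so local arrival = 11:46 PM + 12:00 = 11:46 AM on Dec 14.

11:46 AM on December 14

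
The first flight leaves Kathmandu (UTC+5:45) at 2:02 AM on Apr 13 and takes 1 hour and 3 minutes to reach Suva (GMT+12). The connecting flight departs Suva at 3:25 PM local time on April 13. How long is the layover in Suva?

6 hours 5 minutes

Convert departure to UTC: 2:02 AM − 5:45 = 8:17 PM UTC on Apr 12.
Add 1 hour and 3 minutes flight time → 9:20 PM UTC.
Suva is UTC+12:00, so local arrival = 9:20 PM + 12:00 = 9:20 AM on Apr 13.
Layover = 3:25 PM − 9:20 AM = 6 hours 5 minutes.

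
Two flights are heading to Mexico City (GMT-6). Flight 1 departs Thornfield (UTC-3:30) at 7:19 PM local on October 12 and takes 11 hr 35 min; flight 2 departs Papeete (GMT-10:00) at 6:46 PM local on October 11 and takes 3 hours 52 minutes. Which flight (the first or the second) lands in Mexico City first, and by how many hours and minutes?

the second, by 25 hours 46 minutes

Flight 1 in UTC: 7:19 PM + 3:30 = 10:49 PM on Oct 12.
+11 hours and 35 minutes → arrive 10:24 AM UTC on Oct 13.
Flight 2 in UTC: 6:46 PM + 10:00 = 4:46 AM on Oct 12.
+3 hours 52 minutes → arrive 8:38 AM UTC on Oct 12.
Flight 2 lands earlier by 25 hours 46 minutes.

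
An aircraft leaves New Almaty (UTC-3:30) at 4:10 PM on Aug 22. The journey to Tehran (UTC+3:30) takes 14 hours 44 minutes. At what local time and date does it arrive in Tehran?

Convert departure to UTC: 4:10 PM + 3:30 = 7:40 PM UTC on Aug 22.
Add 14 hours 44 minutes travel time → 10:24 AM UTC (Aug 23).
Tehran is UTC+3:30, so local arrival = 10:24 AM + 3:30 = 1:54 PM on Aug 23.

1:54 PM on August 23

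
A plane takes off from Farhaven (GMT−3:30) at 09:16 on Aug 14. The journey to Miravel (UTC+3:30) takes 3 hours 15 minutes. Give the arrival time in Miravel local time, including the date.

19:31 on Aug 14

Miravel is 7:00 ahead of Farhaven.
After 3 hours 15 minutes it is 12:31 in Farhaven.
Shift by the zone difference: 12:31 + 7:00 = 19:31 on Aug 14 in Miravel.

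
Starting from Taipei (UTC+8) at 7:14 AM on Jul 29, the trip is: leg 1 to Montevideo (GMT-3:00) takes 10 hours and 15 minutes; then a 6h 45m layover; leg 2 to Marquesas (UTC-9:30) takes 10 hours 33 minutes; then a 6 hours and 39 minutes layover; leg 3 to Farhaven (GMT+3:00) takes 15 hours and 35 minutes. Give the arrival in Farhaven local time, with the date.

4:01 AM on July 31

Convert departure to UTC: 7:14 AM − 8:00 = 11:14 PM UTC on Jul 28.
Add 10 hours 15 minutes leg 1 → 9:29 AM UTC (Jul 29).
Add 6 hours 45 minutes layover in Montevideo → 4:14 PM UTC.
Add 10 hours and 33 minutes leg 2 → 2:47 AM UTC (Jul 30).
Add 6 hours and 39 minutes layover in Marquesas → 9:26 AM UTC.
Add 15 hours 35 minutes leg 3 → 1:01 AM UTC (Jul 31).
Farhaven is UTC+3:00, so local arrival = 1:01 AM + 3:00 = 4:01 AM on Jul 31.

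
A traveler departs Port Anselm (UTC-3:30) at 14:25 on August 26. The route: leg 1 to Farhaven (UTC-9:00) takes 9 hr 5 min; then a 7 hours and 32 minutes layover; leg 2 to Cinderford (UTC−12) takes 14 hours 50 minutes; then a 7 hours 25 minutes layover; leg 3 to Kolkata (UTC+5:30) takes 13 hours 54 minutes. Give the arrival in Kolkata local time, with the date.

04:11 on Aug 29

Convert departure to UTC: 14:25 + 3:30 = 17:55 UTC on Aug 26.
Add 9 hours and 5 minutes leg 1 → 03:00 UTC (Aug 27).
Add 7 hours 32 minutes layover in Farhaven → 10:32 UTC.
Add 14 hours and 50 minutes leg 2 → 01:22 UTC (Aug 28).
Add 7 hours 25 minutes layover in Cinderford → 08:47 UTC.
Add 13 hours and 54 minutes leg 3 → 22:41 UTC.
Kolkata is UTC+5:30, so local arrival = 22:41 + 5:30 = 04:11 on Aug 29.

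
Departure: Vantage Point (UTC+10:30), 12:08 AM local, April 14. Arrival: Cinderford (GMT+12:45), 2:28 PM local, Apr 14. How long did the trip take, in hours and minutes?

12 hours 5 minutes

Departure in UTC: 12:08 AM − 10:30 = 1:38 PM on Apr 13.
Arrival in UTC: 2:28 PM − 12:45 = 1:43 AM on Apr 14.
Elapsed = 1:43 AM − 1:38 PM (+1 day) = 12 hours 5 minutes.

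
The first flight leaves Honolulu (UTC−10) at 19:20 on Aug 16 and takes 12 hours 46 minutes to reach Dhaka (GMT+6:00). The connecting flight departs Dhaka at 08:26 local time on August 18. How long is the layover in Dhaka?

Convert departure to UTC: 19:20 + 10:00 = 05:20 UTC on Aug 17.
Add 12 hours and 46 minutes flight time → 18:06 UTC.
Dhaka is UTC+6:00, so local arrival = 18:06 + 6:00 = 00:06 on Aug 18.
Layover = 08:26 − 00:06 = 8 hours 20 minutes.

8 hours 20 minutes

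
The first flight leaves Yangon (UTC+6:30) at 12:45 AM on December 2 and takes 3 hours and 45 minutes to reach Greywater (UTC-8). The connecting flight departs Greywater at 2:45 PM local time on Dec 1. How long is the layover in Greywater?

45 minutes

Convert departure to UTC: 12:45 AM − 6:30 = 6:15 PM UTC on Dec 1.
Add 3 hours 45 minutes flight time → 10:00 PM UTC.
Greywater is UTC−8:00, so local arrival = 10:00 PM − 8:00 = 2:00 PM on Dec 1.
Layover = 2:45 PM − 2:00 PM = 45 minutes.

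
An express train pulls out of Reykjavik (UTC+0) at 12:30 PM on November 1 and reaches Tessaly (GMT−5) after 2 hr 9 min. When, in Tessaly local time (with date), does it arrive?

9:39 AM on November 1

Reykjavik is at UTC+0, so departure is already 12:30 PM UTC on Nov 1.
Add 2 hours 9 minutes travel time → 2:39 PM UTC.
Tessaly is UTC−5:00, so local arrival = 2:39 PM − 5:00 = 9:39 AM on Nov 1.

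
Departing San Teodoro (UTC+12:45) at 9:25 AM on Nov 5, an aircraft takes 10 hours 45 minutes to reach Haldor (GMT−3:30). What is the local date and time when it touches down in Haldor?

3:55 AM on November 5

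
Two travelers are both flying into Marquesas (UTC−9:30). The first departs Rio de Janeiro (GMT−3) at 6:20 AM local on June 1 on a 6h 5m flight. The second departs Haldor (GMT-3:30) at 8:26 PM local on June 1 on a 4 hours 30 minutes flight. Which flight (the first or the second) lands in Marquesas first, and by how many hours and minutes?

Flight 1 in UTC: 6:20 AM + 3:00 = 9:20 AM on Jun 1.
+6 hours and 5 minutes → arrive 3:25 PM UTC on Jun 1.
Flight 2 in UTC: 8:26 PM + 3:30 = 11:56 PM on Jun 1.
+4 hours 30 minutes → arrive 4:26 AM UTC on Jun 2.
Flight 1 lands earlier by 13 hours 1 minute.

the first, by 13 hours 1 minute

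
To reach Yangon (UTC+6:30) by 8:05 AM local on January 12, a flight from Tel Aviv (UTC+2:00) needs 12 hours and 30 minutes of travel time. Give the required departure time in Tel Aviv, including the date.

3:05 PM on January 11

Target arrival in UTC: 8:05 AM − 6:30 = 1:35 AM on Jan 12.
Subtract 12 hours and 30 minutes → departure 1:05 PM UTC on Jan 11.
Tel Aviv is UTC+2:00: 1:05 PM + 2:00 = 3:05 PM on Jan 11.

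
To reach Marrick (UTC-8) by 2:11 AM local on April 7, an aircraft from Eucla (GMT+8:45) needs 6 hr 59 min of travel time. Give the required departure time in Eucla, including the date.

11:57 AM on April 7

Target arrival in UTC: 2:11 AM + 8:00 = 10:11 AM on Apr 7.
Subtract 6 hours and 59 minutes → departure 3:12 AM UTC on Apr 7.
Eucla is UTC+8:45: 3:12 AM + 8:45 = 11:57 AM on Apr 7.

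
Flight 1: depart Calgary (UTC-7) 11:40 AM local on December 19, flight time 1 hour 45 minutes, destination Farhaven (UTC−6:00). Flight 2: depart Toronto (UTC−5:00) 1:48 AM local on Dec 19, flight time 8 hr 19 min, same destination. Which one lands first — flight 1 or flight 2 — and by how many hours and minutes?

the second, by 5 hours 18 minutes

Flight 1 in UTC: 11:40 AM + 7:00 = 6:40 PM on Dec 19.
+1 hour and 45 minutes → arrive 8:25 PM UTC on Dec 19.
Flight 2 in UTC: 1:48 AM + 5:00 = 6:48 AM on Dec 19.
+8 hours and 19 minutes → arrive 3:07 PM UTC on Dec 19.
Flight 2 lands earlier by 5 hours 18 minutes.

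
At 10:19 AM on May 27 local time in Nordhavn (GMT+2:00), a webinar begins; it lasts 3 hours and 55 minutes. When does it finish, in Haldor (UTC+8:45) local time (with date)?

Convert start to UTC: 10:19 AM − 2:00 = 8:19 AM UTC on May 27.
Add 3 hours 55 minutes duration → 12:14 PM UTC.
Haldor is UTC+8:45, so local end time = 12:14 PM + 8:45 = 8:59 PM on May 27.

8:59 PM on May 27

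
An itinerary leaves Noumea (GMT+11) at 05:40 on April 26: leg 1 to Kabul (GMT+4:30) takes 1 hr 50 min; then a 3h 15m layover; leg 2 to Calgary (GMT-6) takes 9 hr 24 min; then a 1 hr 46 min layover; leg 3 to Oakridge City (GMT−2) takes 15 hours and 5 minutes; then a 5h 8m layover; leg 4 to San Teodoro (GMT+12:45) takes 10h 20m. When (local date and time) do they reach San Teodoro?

Convert departure to UTC: 05:40 − 11:00 = 18:40 UTC on Apr 25.
Add 1 hour and 50 minutes leg 1 → 20:30 UTC.
Add 3 hours and 15 minutes layover in Kabul → 23:45 UTC.
Add 9 hours and 24 minutes leg 2 → 09:09 UTC (Apr 26).
Add 1 hour 46 minutes layover in Calgary → 10:55 UTC.
Add 15 hours and 5 minutes leg 3 → 02:00 UTC (Apr 27).
Add 5 hours and 8 minutes layover in Oakridge City → 07:08 UTC.
Add 10 hours 20 minutes leg 4 → 17:28 UTC.
San Teodoro is UTC+12:45, so local arrival = 17:28 + 12:45 = 06:13 on Apr 28.

06:13 on Apr 28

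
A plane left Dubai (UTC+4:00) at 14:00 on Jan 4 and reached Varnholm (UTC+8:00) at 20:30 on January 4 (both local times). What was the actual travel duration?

Varnholm is 4:00 ahead of Dubai.
Clock-face elapsed time (ignoring zones) is 6 hours 30 minutes.
Actual elapsed = 6 hours 30 minutes − 4:00 = 2 hours 30 minutes.

2 hours 30 minutes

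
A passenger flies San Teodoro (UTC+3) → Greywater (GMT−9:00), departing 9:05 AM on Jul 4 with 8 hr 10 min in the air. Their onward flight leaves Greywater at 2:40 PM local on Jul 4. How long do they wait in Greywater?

Convert departure to UTC: 9:05 AM − 3:00 = 6:05 AM UTC on Jul 4.
Add 8 hours and 10 minutes flight time → 2:15 PM UTC.
Greywater is UTC−9:00, so local arrival = 2:15 PM − 9:00 = 5:15 AM on Jul 4.
Layover = 2:40 PM − 5:15 AM = 9 hours 25 minutes.

9 hours 25 minutes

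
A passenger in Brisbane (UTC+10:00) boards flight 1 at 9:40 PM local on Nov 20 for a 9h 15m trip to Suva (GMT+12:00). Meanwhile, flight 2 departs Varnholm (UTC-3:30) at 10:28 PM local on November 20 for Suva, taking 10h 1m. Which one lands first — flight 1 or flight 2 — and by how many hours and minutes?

the first, by 15 hours 4 minutes

Flight 1 in UTC: 9:40 PM − 10:00 = 11:40 AM on Nov 20.
+9 hours 15 minutes → arrive 8:55 PM UTC on Nov 20.
Flight 2 in UTC: 10:28 PM + 3:30 = 1:58 AM on Nov 21.
+10 hours and 1 minute → arrive 11:59 AM UTC on Nov 21.
Flight 1 lands earlier by 15 hours 4 minutes.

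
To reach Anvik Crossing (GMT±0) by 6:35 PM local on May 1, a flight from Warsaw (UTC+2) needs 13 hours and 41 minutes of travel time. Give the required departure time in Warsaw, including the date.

6:54 AM on May 1

Target arrival is already UTC: 6:35 PM on May 1.
Subtract 13 hours 41 minutes → departure 4:54 AM UTC on May 1.
Warsaw is UTC+2:00: 4:54 AM + 2:00 = 6:54 AM on May 1.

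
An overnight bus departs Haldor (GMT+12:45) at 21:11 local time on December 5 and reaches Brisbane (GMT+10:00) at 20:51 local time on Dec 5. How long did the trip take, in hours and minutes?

Brisbane is 2:45 behind Haldor.
Clock-face elapsed time (ignoring zones) is −20 minutes.
Actual elapsed = −20 minutes + 2:45 = 2 hours 25 minutes.

2 hours 25 minutes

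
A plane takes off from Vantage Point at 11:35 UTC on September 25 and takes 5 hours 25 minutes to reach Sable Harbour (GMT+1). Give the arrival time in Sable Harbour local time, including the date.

18:00 on September 25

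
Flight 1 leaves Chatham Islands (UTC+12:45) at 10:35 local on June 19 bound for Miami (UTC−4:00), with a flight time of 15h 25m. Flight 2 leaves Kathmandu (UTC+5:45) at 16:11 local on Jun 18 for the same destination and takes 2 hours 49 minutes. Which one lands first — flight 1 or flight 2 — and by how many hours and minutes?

the second, by 24 hours

Flight 1 in UTC: 10:35 − 12:45 = 21:50 on Jun 18.
+15 hours 25 minutes → arrive 13:15 UTC on Jun 19.
Flight 2 in UTC: 16:11 − 5:45 = 10:26 on Jun 18.
+2 hours 49 minutes → arrive 13:15 UTC on Jun 18.
Flight 2 lands earlier by 24 hours.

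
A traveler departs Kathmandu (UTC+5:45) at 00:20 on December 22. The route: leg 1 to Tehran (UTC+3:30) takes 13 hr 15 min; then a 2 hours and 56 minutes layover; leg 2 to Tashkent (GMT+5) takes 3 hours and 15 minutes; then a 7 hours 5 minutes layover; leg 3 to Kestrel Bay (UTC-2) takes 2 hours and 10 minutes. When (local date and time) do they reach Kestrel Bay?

Convert departure to UTC: 00:20 − 5:45 = 18:35 UTC on Dec 21.
Add 13 hours and 15 minutes leg 1 → 07:50 UTC (Dec 22).
Add 2 hours and 56 minutes layover in Tehran → 10:46 UTC.
Add 3 hours 15 minutes leg 2 → 14:01 UTC.
Add 7 hours and 5 minutes layover in Tashkent → 21:06 UTC.
Add 2 hours 10 minutes leg 3 → 23:16 UTC.
Kestrel Bay is UTC−2:00, so local arrival = 23:16 − 2:00 = 21:16 on Dec 22.

21:16 on December 22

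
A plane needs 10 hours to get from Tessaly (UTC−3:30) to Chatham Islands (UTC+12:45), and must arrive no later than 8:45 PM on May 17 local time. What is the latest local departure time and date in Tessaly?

Target arrival in UTC: 8:45 PM − 12:45 = 8:00 AM on May 17.
Subtract 10 hours → departure 10:00 PM UTC on May 16.
Tessaly is UTC−3:30: 10:00 PM − 3:30 = 6:30 PM on May 16.

6:30 PM on May 16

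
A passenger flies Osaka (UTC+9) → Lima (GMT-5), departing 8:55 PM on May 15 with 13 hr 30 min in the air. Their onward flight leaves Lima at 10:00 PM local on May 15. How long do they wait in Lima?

Convert departure to UTC: 8:55 PM − 9:00 = 11:55 AM UTC on May 15.
Add 13 hours and 30 minutes flight time → 1:25 AM UTC (May 16).
Lima is UTC−5:00, so local arrival = 1:25 AM − 5:00 = 8:25 PM on May 15.
Layover = 10:00 PM − 8:25 PM = 1 hour 35 minutes.

1 hour 35 minutes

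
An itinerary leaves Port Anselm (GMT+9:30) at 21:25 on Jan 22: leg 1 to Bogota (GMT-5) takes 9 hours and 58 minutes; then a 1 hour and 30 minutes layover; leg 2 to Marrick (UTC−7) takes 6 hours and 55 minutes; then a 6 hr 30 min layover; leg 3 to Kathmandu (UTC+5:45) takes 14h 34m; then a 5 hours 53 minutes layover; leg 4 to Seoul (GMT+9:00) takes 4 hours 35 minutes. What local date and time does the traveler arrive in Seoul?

22:50 on Jan 24

Convert departure to UTC: 21:25 − 9:30 = 11:55 UTC on Jan 22.
Add 9 hours and 58 minutes leg 1 → 21:53 UTC.
Add 1 hour and 30 minutes layover in Bogota → 23:23 UTC.
Add 6 hours and 55 minutes leg 2 → 06:18 UTC (Jan 23).
Add 6 hours 30 minutes layover in Marrick → 12:48 UTC.
Add 14 hours 34 minutes leg 3 → 03:22 UTC (Jan 24).
Add 5 hours and 53 minutes layover in Kathmandu → 09:15 UTC.
Add 4 hours 35 minutes leg 4 → 13:50 UTC.
Seoul is UTC+9:00, so local arrival = 13:50 + 9:00 = 22:50 on Jan 24.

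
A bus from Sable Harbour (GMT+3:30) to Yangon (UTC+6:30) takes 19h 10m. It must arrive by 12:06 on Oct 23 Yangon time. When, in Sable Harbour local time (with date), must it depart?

13:56 on October 22

Target arrival in UTC: 12:06 − 6:30 = 05:36 on Oct 23.
Subtract 19 hours 10 minutes → departure 10:26 UTC on Oct 22.
Sable Harbour is UTC+3:30: 10:26 + 3:30 = 13:56 on Oct 22.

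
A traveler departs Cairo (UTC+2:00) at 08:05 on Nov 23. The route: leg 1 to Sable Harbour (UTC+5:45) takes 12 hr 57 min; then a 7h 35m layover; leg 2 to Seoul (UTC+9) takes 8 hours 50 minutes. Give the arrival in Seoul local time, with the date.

Convert departure to UTC: 08:05 − 2:00 = 06:05 UTC on Nov 23.
Add 12 hours and 57 minutes leg 1 → 19:02 UTC.
Add 7 hours 35 minutes layover in Sable Harbour → 02:37 UTC (Nov 24).
Add 8 hours 50 minutes leg 2 → 11:27 UTC.
Seoul is UTC+9:00, so local arrival = 11:27 + 9:00 = 20:27 on Nov 24.

20:27 on November 24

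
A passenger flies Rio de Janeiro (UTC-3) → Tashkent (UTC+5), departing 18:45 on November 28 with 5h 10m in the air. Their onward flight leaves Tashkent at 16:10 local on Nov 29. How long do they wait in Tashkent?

8 hours 15 minutes

Convert departure to UTC: 18:45 + 3:00 = 21:45 UTC on Nov 28.
Add 5 hours and 10 minutes flight time → 02:55 UTC (Nov 29).
Tashkent is UTC+5:00, so local arrival = 02:55 + 5:00 = 07:55 on Nov 29.
Layover = 16:10 − 07:55 = 8 hours 15 minutes.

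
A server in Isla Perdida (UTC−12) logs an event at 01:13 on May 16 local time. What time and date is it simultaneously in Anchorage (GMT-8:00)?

Anchorage is 4:00 ahead of Isla Perdida.
Shift by the zone difference: 01:13 + 4:00 = 05:13 on May 16 in Anchorage.

05:13 on May 16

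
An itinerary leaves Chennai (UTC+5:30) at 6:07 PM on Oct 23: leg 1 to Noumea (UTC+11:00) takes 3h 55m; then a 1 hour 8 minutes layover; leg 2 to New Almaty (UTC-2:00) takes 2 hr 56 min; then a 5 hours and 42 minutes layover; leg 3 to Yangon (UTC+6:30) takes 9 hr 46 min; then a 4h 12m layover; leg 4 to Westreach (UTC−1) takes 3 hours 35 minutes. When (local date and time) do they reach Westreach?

6:51 PM on October 24

Convert departure to UTC: 6:07 PM − 5:30 = 12:37 PM UTC on Oct 23.
Add 3 hours 55 minutes leg 1 → 4:32 PM UTC.
Add 1 hour 8 minutes layover in Noumea → 5:40 PM UTC.
Add 2 hours and 56 minutes leg 2 → 8:36 PM UTC.
Add 5 hours 42 minutes layover in New Almaty → 2:18 AM UTC (Oct 24).
Add 9 hours 46 minutes leg 3 → 12:04 PM UTC.
Add 4 hours and 12 minutes layover in Yangon → 4:16 PM UTC.
Add 3 hours and 35 minutes leg 4 → 7:51 PM UTC.
Westreach is UTC−1:00, so local arrival = 7:51 PM − 1:00 = 6:51 PM on Oct 24.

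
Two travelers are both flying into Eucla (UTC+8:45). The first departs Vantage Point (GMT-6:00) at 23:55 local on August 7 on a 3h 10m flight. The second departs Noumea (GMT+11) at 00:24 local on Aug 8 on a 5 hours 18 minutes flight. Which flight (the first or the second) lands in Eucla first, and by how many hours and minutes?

the second, by 14 hours 23 minutes

Flight 1 in UTC: 23:55 + 6:00 = 05:55 on Aug 8.
+3 hours and 10 minutes → arrive 09:05 UTC on Aug 8.
Flight 2 in UTC: 00:24 − 11:00 = 13:24 on Aug 7.
+5 hours and 18 minutes → arrive 18:42 UTC on Aug 7.
Flight 2 lands earlier by 14 hours 23 minutes.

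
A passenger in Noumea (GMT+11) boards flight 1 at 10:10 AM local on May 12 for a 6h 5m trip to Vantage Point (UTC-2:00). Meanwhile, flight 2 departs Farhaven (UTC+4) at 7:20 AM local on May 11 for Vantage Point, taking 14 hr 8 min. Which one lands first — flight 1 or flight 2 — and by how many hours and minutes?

Flight 1 in UTC: 10:10 AM − 11:00 = 11:10 PM on May 11.
+6 hours and 5 minutes → arrive 5:15 AM UTC on May 12.
Flight 2 in UTC: 7:20 AM − 4:00 = 3:20 AM on May 11.
+14 hours and 8 minutes → arrive 5:28 PM UTC on May 11.
Flight 2 lands earlier by 11 hours 47 minutes.

the second, by 11 hours 47 minutes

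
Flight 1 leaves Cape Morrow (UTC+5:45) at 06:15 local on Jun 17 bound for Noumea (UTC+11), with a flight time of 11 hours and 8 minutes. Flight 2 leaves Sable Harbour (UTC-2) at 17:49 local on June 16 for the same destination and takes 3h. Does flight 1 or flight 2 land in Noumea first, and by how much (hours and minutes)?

Flight 1 in UTC: 06:15 − 5:45 = 00:30 on Jun 17.
+11 hours and 8 minutes → arrive 11:38 UTC on Jun 17.
Flight 2 in UTC: 17:49 + 2:00 = 19:49 on Jun 16.
+3 hours → arrive 22:49 UTC on Jun 16.
Flight 2 lands earlier by 12 hours 49 minutes.

the second, by 12 hours 49 minutes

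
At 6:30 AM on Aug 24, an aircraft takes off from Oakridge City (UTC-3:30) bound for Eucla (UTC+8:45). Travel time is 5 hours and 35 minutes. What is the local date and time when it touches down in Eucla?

12:20 AM on August 25

Convert departure to UTC: 6:30 AM + 3:30 = 10:00 AM UTC on Aug 24.
Add 5 hours and 35 minutes travel time → 3:35 PM UTC.
Eucla is UTC+8:45, so local arrival = 3:35 PM + 8:45 = 12:20 AM on Aug 25.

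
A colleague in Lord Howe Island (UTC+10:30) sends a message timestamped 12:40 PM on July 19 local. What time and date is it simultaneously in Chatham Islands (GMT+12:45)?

2:55 PM on July 19

Chatham Islands is 2:15 ahead of Lord Howe Island.
Shift by the zone difference: 12:40 PM + 2:15 = 2:55 PM on Jul 19 in Chatham Islands.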